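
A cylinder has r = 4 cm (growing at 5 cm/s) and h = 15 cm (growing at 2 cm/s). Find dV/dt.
632π cm³/s

V = πr²h
dV/dt = 2πrh·dr/dt + πr²·dh/dt
= 2π(4)(15)(5) + π(4)²(2)
= 632π cm³/s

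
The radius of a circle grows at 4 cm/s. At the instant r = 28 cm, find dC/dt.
8π cm/s

C = 2πr
dC/dt = 2π · dr/dt = 2π · 4 = 8π cm/s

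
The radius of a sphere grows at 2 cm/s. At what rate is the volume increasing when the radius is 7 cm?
392π cm³/s

V = (4/3)πr³
dV/dt = dV/dr · dr/dt = 4πr² · 2
At r = 7: dV/dt = 392π cm³/s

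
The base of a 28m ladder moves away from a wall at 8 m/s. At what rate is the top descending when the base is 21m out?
24√7/7 ≈ 9.071 m/s

x² + y² = 28²
2x·dx/dt + 2y·dy/dt = 0
dy/dt = -x/y · dx/dt = -21/(7√7) · 8 = -24√7/7 m/s
The top is descending at 24√7/7 ≈ 9.071 m/s.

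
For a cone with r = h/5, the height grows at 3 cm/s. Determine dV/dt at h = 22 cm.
1452π/25 cm³/s

V = (1/3)π(h/5)²h = πh³/75
dV/dt = πh²/25 · 3
At h = 22: dV/dt = 1452π/25 cm³/s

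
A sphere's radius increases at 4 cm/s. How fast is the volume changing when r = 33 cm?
17424π cm³/s

V = (4/3)πr³
dV/dt = dV/dr · dr/dt = 4πr² · 4
At r = 33: dV/dt = 17424π cm³/s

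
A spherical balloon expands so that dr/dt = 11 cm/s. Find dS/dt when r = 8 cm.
704π cm²/s

S = 4πr²
dS/dt = dS/dr · dr/dt = 8πr · 11
At r = 8: dS/dt = 704π cm²/s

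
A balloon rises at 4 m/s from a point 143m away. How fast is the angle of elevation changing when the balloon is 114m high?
0.017103 rad/s

tan(θ) = y/143
sec²(θ) · dθ/dt = (1/143) · dy/dt
dθ/dt = cos²(θ)/143 · 4 = 143/(143² + 114²) · 4
dθ/dt = 0.017103 rad/s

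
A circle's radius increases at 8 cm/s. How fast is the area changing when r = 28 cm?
448π cm²/s

A = πr²
dA/dt = 2πr · dr/dt = 2π(28)(8) = 448π cm²/s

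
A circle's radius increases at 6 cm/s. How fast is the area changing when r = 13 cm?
156π cm²/s

A = πr²
dA/dt = 2πr · dr/dt = 2π(13)(6) = 156π cm²/s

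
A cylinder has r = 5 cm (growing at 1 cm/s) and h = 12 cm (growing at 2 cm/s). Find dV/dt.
170π cm³/s

V = πr²h
dV/dt = 2πrh·dr/dt + πr²·dh/dt
= 2π(5)(12)(1) + π(5)²(2)
= 170π cm³/s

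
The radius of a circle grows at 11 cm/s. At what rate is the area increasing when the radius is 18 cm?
396π cm²/s

A = πr²
dA/dt = 2πr · dr/dt = 2π(18)(11) = 396π cm²/s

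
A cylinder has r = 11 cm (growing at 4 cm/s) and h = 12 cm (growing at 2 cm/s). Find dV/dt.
1298π cm³/s

V = πr²h
dV/dt = 2πrh·dr/dt + πr²·dh/dt
= 2π(11)(12)(4) + π(11)²(2)
= 1298π cm³/s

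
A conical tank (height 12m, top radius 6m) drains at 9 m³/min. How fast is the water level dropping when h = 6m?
1/π ≈ 0.3183 m/min

r/h = 6/12, so r = (1/2)h
V = (1/3)πr²h = (1/3)π((1/2)h)²h = (1/12)πh³
dV/dh = (1/4)πh²
dh/dt = (dV/dt)/(dV/dh) = -9/((1/4)π·6²) = -1/π m/min
The level is dropping at 1/π ≈ 0.3183 m/min.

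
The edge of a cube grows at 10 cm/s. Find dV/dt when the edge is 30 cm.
27000 cm³/s

V = s³
dV/dt = 3s² · ds/dt = 3·30²·10 = 27000 cm³/s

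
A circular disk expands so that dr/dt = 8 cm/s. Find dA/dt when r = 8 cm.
128π cm²/s

A = πr²
dA/dt = 2πr · dr/dt = 2π(8)(8) = 128π cm²/s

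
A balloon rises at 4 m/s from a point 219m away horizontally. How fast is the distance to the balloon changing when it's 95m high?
190√56986/28493 ≈ 1.592 m/s

z² = 219² + y²
z = √(219² + 95²) = √56986
dz/dt = y/z · dy/dt = 95/√56986 · 4 = 190√56986/28493 ≈ 1.592 m/s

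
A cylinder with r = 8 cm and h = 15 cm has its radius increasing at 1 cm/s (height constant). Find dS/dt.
62π cm²/s

S = 2πrh + 2πr² (lateral + bases)
dS/dt = (2πh + 4πr)·dr/dt = (2π·15 + 4π·8)·1
= 62π cm²/s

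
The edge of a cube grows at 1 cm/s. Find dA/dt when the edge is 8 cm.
96 cm²/s

A = 6s²
dA/dt = 12s · ds/dt = 12·8·1 = 96 cm²/s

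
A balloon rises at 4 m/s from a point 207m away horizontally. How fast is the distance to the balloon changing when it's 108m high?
48√673/673 ≈ 1.85 m/s

z² = 207² + y²
z = √(207² + 108²) = 9√673
dz/dt = y/z · dy/dt = 108/(9√673) · 4 = 48√673/673 ≈ 1.85 m/s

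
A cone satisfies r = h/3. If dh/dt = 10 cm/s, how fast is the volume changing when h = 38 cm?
14440π/9 cm³/s

V = (1/3)π(h/3)²h = πh³/27
dV/dt = πh²/9 · 10
At h = 38: dV/dt = 14440π/9 cm³/s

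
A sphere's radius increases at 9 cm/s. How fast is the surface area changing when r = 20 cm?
1440π cm²/s

S = 4πr²
dS/dt = dS/dr · dr/dt = 8πr · 9
At r = 20: dS/dt = 1440π cm²/s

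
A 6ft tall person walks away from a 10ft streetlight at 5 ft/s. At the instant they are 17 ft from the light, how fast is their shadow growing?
15/2 ft/s

By similar triangles: 10/(x+s) = 6/s
Solving: s = 6x/4
ds/dt = 6/4 · dx/dt = 3/2 · 5 = 15/2 ft/s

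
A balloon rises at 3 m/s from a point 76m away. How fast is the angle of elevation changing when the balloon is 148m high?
0.008237 rad/s

tan(θ) = y/76
sec²(θ) · dθ/dt = (1/76) · dy/dt
dθ/dt = cos²(θ)/76 · 3 = 76/(76² + 148²) · 3
dθ/dt = 0.008237 rad/s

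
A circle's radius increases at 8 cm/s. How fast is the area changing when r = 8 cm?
128π cm²/s

A = πr²
dA/dt = 2πr · dr/dt = 2π(8)(8) = 128π cm²/s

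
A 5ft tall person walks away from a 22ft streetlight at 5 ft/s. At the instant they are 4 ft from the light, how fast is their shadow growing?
25/17 ft/s

By similar triangles: 22/(x+s) = 5/s
Solving: s = 5x/17
ds/dt = 5/17 · dx/dt = 5/17 · 5 = 25/17 ft/s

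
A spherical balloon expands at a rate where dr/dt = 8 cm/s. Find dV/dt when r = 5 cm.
800π cm³/s

V = (4/3)πr³
dV/dt = dV/dr · dr/dt = 4πr² · 8
At r = 5: dV/dt = 800π cm³/s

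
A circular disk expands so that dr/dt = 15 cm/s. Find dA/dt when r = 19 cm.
570π cm²/s

A = πr²
dA/dt = 2πr · dr/dt = 2π(19)(15) = 570π cm²/s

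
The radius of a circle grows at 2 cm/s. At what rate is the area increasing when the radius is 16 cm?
64π cm²/s

A = πr²
dA/dt = 2πr · dr/dt = 2π(16)(2) = 64π cm²/s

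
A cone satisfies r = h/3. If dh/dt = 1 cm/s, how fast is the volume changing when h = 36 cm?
144π cm³/s

V = (1/3)π(h/3)²h = πh³/27
dV/dt = πh²/9 · 1
At h = 36: dV/dt = 144π cm³/s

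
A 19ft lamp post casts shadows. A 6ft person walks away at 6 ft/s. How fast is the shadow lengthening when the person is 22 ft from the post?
36/13 ft/s

By similar triangles: 19/(x+s) = 6/s
Solving: s = 6x/13
ds/dt = 6/13 · dx/dt = 6/13 · 6 = 36/13 ft/s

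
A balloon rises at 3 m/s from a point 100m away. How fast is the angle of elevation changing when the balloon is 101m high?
0.014851 rad/s

tan(θ) = y/100
sec²(θ) · dθ/dt = (1/100) · dy/dt
dθ/dt = cos²(θ)/100 · 3 = 100/(100² + 101²) · 3
dθ/dt = 0.014851 rad/s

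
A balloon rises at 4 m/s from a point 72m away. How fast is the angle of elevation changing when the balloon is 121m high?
0.014527 rad/s

tan(θ) = y/72
sec²(θ) · dθ/dt = (1/72) · dy/dt
dθ/dt = cos²(θ)/72 · 4 = 72/(72² + 121²) · 4
dθ/dt = 0.014527 rad/s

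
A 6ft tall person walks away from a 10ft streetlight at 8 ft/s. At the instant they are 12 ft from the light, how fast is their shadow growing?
12 ft/s

By similar triangles: 10/(x+s) = 6/s
Solving: s = 6x/4
ds/dt = 6/4 · dx/dt = 3/2 · 8 = 12 ft/s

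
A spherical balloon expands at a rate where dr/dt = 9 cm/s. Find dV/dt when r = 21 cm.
15876π cm³/s

V = (4/3)πr³
dV/dt = dV/dr · dr/dt = 4πr² · 9
At r = 21: dV/dt = 15876π cm³/s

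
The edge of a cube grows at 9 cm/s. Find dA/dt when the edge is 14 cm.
1512 cm²/s

A = 6s²
dA/dt = 12s · ds/dt = 12·14·9 = 1512 cm²/s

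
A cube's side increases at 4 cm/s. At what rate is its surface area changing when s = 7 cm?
336 cm²/s

A = 6s²
dA/dt = 12s · ds/dt = 12·7·4 = 336 cm²/s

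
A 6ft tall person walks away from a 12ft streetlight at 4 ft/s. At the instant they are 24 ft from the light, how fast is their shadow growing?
4 ft/s

By similar triangles: 12/(x+s) = 6/s
Solving: s = 6x/6
ds/dt = 6/6 · dx/dt = 1 · 4 = 4 ft/s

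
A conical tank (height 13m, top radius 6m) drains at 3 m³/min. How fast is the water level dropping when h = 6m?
169/(432π) ≈ 0.1245 m/min

r/h = 6/13, so r = (6/13)h
V = (1/3)πr²h = (1/3)π((6/13)h)²h = (12/169)πh³
dV/dh = (36/169)πh²
dh/dt = (dV/dt)/(dV/dh) = -3/((36/169)π·6²) = -169/(432π) m/min
The level is dropping at 169/(432π) ≈ 0.1245 m/min.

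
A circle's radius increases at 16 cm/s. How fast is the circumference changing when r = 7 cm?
32π cm/s

C = 2πr
dC/dt = 2π · dr/dt = 2π · 16 = 32π cm/s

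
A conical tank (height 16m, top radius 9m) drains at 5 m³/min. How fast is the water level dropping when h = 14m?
320/(3969π) ≈ 0.02566 m/min

r/h = 9/16, so r = (9/16)h
V = (1/3)πr²h = (1/3)π((9/16)h)²h = (27/256)πh³
dV/dh = (81/256)πh²
dh/dt = (dV/dt)/(dV/dh) = -5/((81/256)π·14²) = -320/(3969π) m/min
The level is dropping at 320/(3969π) ≈ 0.02566 m/min.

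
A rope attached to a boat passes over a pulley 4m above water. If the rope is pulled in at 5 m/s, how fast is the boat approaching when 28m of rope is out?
35√3/12 ≈ 5.052 m/s

rope² = x² + 4²
x = √(28² - 4²) = 16√3
dx/dt = (rope/x) · d(rope)/dt = (28/(16√3)) · (-5) = -35√3/12 m/s
The boat approaches at 35√3/12 ≈ 5.052 m/s.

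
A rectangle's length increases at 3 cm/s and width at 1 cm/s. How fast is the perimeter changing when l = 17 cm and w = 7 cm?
8 cm/s

P = 2(l + w)
dP/dt = 2(dl/dt + dw/dt) = 2(3 + 1) = 8 cm/s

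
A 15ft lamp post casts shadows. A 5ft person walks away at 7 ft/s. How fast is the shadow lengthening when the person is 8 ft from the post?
7/2 ft/s

By similar triangles: 15/(x+s) = 5/s
Solving: s = 5x/10
ds/dt = 5/10 · dx/dt = 1/2 · 7 = 7/2 ft/s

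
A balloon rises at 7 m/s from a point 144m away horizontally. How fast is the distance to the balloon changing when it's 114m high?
133√937/937 ≈ 4.345 m/s

z² = 144² + y²
z = √(144² + 114²) = 6√937
dz/dt = y/z · dy/dt = 114/(6√937) · 7 = 133√937/937 ≈ 4.345 m/s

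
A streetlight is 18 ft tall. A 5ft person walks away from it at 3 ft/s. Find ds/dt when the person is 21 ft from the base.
15/13 ft/s

By similar triangles: 18/(x+s) = 5/s
Solving: s = 5x/13
ds/dt = 5/13 · dx/dt = 5/13 · 3 = 15/13 ft/s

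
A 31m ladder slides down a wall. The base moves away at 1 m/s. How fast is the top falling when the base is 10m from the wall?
10√861/861 ≈ 0.3408 m/s

x² + y² = 31²
2x·dx/dt + 2y·dy/dt = 0
dy/dt = -x/y · dx/dt = -10/√861 · 1 = -10√861/861 m/s
The top is descending at 10√861/861 ≈ 0.3408 m/s.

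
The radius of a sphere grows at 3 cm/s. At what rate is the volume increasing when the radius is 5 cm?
300π cm³/s

V = (4/3)πr³
dV/dt = dV/dr · dr/dt = 4πr² · 3
At r = 5: dV/dt = 300π cm³/s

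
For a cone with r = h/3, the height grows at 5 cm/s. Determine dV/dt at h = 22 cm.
2420π/9 cm³/s

V = (1/3)π(h/3)²h = πh³/27
dV/dt = πh²/9 · 5
At h = 22: dV/dt = 2420π/9 cm³/s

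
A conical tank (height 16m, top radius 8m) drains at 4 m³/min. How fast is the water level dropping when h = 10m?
4/(25π) ≈ 0.05093 m/min

r/h = 8/16, so r = (1/2)h
V = (1/3)πr²h = (1/3)π((1/2)h)²h = (1/12)πh³
dV/dh = (1/4)πh²
dh/dt = (dV/dt)/(dV/dh) = -4/((1/4)π·10²) = -4/(25π) m/min
The level is dropping at 4/(25π) ≈ 0.05093 m/min.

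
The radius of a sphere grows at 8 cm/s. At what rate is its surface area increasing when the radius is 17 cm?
1088π cm²/s

S = 4πr²
dS/dt = dS/dr · dr/dt = 8πr · 8
At r = 17: dS/dt = 1088π cm²/s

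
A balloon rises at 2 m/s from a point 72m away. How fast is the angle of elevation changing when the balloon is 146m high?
0.005434 rad/s

tan(θ) = y/72
sec²(θ) · dθ/dt = (1/72) · dy/dt
dθ/dt = cos²(θ)/72 · 2 = 72/(72² + 146²) · 2
dθ/dt = 0.005434 rad/s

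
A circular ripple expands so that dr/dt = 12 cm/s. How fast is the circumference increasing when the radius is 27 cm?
24π cm/s

C = 2πr
dC/dt = 2π · dr/dt = 2π · 12 = 24π cm/s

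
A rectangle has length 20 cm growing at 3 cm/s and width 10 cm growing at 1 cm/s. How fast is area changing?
50 cm²/s

A = lw
dA/dt = w·dl/dt + l·dw/dt = 10·3 + 20·1 = 50 cm²/s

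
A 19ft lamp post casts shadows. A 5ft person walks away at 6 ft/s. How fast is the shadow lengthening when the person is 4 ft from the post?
15/7 ft/s

By similar triangles: 19/(x+s) = 5/s
Solving: s = 5x/14
ds/dt = 5/14 · dx/dt = 5/14 · 6 = 15/7 ft/s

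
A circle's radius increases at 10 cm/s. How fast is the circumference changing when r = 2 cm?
20π cm/s

C = 2πr
dC/dt = 2π · dr/dt = 2π · 10 = 20π cm/s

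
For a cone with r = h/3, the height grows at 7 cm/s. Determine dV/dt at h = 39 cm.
1183π cm³/s

V = (1/3)π(h/3)²h = πh³/27
dV/dt = πh²/9 · 7
At h = 39: dV/dt = 1183π cm³/s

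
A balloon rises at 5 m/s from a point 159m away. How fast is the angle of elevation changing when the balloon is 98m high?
0.022789 rad/s

tan(θ) = y/159
sec²(θ) · dθ/dt = (1/159) · dy/dt
dθ/dt = cos²(θ)/159 · 5 = 159/(159² + 98²) · 5
dθ/dt = 0.022789 rad/s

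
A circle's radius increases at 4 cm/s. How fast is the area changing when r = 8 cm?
64π cm²/s

A = πr²
dA/dt = 2πr · dr/dt = 2π(8)(4) = 64π cm²/s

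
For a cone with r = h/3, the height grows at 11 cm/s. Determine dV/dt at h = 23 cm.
5819π/9 cm³/s

V = (1/3)π(h/3)²h = πh³/27
dV/dt = πh²/9 · 11
At h = 23: dV/dt = 5819π/9 cm³/s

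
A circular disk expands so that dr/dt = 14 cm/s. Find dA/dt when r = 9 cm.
252π cm²/s

A = πr²
dA/dt = 2πr · dr/dt = 2π(9)(14) = 252π cm²/s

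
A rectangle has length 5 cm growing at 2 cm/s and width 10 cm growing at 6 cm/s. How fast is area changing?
50 cm²/s

A = lw
dA/dt = w·dl/dt + l·dw/dt = 10·2 + 5·6 = 50 cm²/s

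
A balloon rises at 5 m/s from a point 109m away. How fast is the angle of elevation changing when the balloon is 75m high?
0.031132 rad/s

tan(θ) = y/109
sec²(θ) · dθ/dt = (1/109) · dy/dt
dθ/dt = cos²(θ)/109 · 5 = 109/(109² + 75²) · 5
dθ/dt = 0.031132 rad/s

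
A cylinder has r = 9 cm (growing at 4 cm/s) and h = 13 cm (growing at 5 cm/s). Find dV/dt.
1341π cm³/s

V = πr²h
dV/dt = 2πrh·dr/dt + πr²·dh/dt
= 2π(9)(13)(4) + π(9)²(5)
= 1341π cm³/s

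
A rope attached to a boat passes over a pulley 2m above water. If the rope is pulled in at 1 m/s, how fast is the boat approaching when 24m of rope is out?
12√143/143 ≈ 1.003 m/s

rope² = x² + 2²
x = √(24² - 2²) = 2√143
dx/dt = (rope/x) · d(rope)/dt = (24/(2√143)) · (-1) = -12√143/143 m/s
The boat approaches at 12√143/143 ≈ 1.003 m/s.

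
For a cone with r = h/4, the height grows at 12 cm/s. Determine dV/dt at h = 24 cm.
432π cm³/s

V = (1/3)π(h/4)²h = πh³/48
dV/dt = πh²/16 · 12
At h = 24: dV/dt = 432π cm³/s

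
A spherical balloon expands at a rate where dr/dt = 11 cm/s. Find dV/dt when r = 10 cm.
4400π cm³/s

V = (4/3)πr³
dV/dt = dV/dr · dr/dt = 4πr² · 11
At r = 10: dV/dt = 4400π cm³/s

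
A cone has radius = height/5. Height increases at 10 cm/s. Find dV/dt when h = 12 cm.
288π/5 cm³/s

V = (1/3)π(h/5)²h = πh³/75
dV/dt = πh²/25 · 10
At h = 12: dV/dt = 288π/5 cm³/s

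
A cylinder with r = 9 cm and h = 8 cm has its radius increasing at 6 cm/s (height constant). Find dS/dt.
312π cm²/s

S = 2πrh + 2πr² (lateral + bases)
dS/dt = (2πh + 4πr)·dr/dt = (2π·8 + 4π·9)·6
= 312π cm²/s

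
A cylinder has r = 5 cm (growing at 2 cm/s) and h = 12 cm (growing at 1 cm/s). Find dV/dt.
265π cm³/s

V = πr²h
dV/dt = 2πrh·dr/dt + πr²·dh/dt
= 2π(5)(12)(2) + π(5)²(1)
= 265π cm³/s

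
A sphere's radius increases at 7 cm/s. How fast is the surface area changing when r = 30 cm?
1680π cm²/s

S = 4πr²
dS/dt = dS/dr · dr/dt = 8πr · 7
At r = 30: dS/dt = 1680π cm²/s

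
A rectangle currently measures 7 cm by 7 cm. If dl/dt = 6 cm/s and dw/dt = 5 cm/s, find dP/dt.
22 cm/s

P = 2(l + w)
dP/dt = 2(dl/dt + dw/dt) = 2(6 + 5) = 22 cm/s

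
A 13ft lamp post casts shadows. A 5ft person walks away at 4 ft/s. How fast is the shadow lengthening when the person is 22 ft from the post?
5/2 ft/s

By similar triangles: 13/(x+s) = 5/s
Solving: s = 5x/8
ds/dt = 5/8 · dx/dt = 5/8 · 4 = 5/2 ft/s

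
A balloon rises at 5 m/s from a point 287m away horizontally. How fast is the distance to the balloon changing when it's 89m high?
89√90290/18058 ≈ 1.481 m/s

z² = 287² + y²
z = √(287² + 89²) = √90290
dz/dt = y/z · dy/dt = 89/√90290 · 5 = 89√90290/18058 ≈ 1.481 m/s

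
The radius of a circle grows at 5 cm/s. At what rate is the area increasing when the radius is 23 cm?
230π cm²/s

A = πr²
dA/dt = 2πr · dr/dt = 2π(23)(5) = 230π cm²/s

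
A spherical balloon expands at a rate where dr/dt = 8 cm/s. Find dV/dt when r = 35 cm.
39200π cm³/s

V = (4/3)πr³
dV/dt = dV/dr · dr/dt = 4πr² · 8
At r = 35: dV/dt = 39200π cm³/s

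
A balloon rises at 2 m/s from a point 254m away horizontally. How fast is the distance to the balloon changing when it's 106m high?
53√18938/9469 ≈ 0.7703 m/s

z² = 254² + y²
z = √(254² + 106²) = 2√18938
dz/dt = y/z · dy/dt = 106/(2√18938) · 2 = 53√18938/9469 ≈ 0.7703 m/s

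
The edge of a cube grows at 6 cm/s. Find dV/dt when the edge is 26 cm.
12168 cm³/s

V = s³
dV/dt = 3s² · ds/dt = 3·26²·6 = 12168 cm³/s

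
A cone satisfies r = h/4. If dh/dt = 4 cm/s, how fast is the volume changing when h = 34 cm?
289π cm³/s

V = (1/3)π(h/4)²h = πh³/48
dV/dt = πh²/16 · 4
At h = 34: dV/dt = 289π cm³/s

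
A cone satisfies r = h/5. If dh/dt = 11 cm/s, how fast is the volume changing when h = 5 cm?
11π cm³/s

V = (1/3)π(h/5)²h = πh³/75
dV/dt = πh²/25 · 11
At h = 5: dV/dt = 11π cm³/s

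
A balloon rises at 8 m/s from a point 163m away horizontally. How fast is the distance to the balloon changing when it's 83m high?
332√33458/16729 ≈ 3.63 m/s

z² = 163² + y²
z = √(163² + 83²) = √33458
dz/dt = y/z · dy/dt = 83/√33458 · 8 = 332√33458/16729 ≈ 3.63 m/s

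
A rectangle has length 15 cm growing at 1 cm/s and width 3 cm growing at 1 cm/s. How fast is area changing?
18 cm²/s

A = lw
dA/dt = w·dl/dt + l·dw/dt = 3·1 + 15·1 = 18 cm²/s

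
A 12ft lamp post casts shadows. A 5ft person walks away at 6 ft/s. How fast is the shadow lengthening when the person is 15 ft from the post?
30/7 ft/s

By similar triangles: 12/(x+s) = 5/s
Solving: s = 5x/7
ds/dt = 5/7 · dx/dt = 5/7 · 6 = 30/7 ft/s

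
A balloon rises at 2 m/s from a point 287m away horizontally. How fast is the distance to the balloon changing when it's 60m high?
120√85969/85969 ≈ 0.4093 m/s

z² = 287² + y²
z = √(287² + 60²) = √85969
dz/dt = y/z · dy/dt = 60/√85969 · 2 = 120√85969/85969 ≈ 0.4093 m/s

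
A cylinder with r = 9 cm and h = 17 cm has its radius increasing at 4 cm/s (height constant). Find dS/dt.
280π cm²/s

S = 2πrh + 2πr² (lateral + bases)
dS/dt = (2πh + 4πr)·dr/dt = (2π·17 + 4π·9)·4
= 280π cm²/s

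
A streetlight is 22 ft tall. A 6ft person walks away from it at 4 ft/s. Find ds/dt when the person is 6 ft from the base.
3/2 ft/s

By similar triangles: 22/(x+s) = 6/s
Solving: s = 6x/16
ds/dt = 6/16 · dx/dt = 3/8 · 4 = 3/2 ft/s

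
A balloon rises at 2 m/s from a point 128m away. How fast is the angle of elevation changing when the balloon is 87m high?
0.010688 rad/s

tan(θ) = y/128
sec²(θ) · dθ/dt = (1/128) · dy/dt
dθ/dt = cos²(θ)/128 · 2 = 128/(128² + 87²) · 2
dθ/dt = 0.010688 rad/s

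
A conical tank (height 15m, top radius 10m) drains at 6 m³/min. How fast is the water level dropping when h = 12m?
3/(32π) ≈ 0.02984 m/min

r/h = 10/15, so r = (2/3)h
V = (1/3)πr²h = (1/3)π((2/3)h)²h = (4/27)πh³
dV/dh = (4/9)πh²
dh/dt = (dV/dt)/(dV/dh) = -6/((4/9)π·12²) = -3/(32π) m/min
The level is dropping at 3/(32π) ≈ 0.02984 m/min.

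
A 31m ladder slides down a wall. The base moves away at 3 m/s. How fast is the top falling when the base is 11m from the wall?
11√210/140 ≈ 1.139 m/s

x² + y² = 31²
2x·dx/dt + 2y·dy/dt = 0
dy/dt = -x/y · dx/dt = -11/(2√210) · 3 = -11√210/140 m/s
The top is descending at 11√210/140 ≈ 1.139 m/s.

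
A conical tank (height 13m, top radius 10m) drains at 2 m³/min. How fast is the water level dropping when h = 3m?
169/(450π) ≈ 0.1195 m/min

r/h = 10/13, so r = (10/13)h
V = (1/3)πr²h = (1/3)π((10/13)h)²h = (100/507)πh³
dV/dh = (100/169)πh²
dh/dt = (dV/dt)/(dV/dh) = -2/((100/169)π·3²) = -169/(450π) m/min
The level is dropping at 169/(450π) ≈ 0.1195 m/min.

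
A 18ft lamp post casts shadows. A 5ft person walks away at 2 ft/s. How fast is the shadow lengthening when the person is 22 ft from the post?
10/13 ft/s

By similar triangles: 18/(x+s) = 5/s
Solving: s = 5x/13
ds/dt = 5/13 · dx/dt = 5/13 · 2 = 10/13 ft/s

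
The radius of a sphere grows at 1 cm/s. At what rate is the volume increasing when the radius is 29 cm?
3364π cm³/s

V = (4/3)πr³
dV/dt = dV/dr · dr/dt = 4πr² · 1
At r = 29: dV/dt = 3364π cm³/s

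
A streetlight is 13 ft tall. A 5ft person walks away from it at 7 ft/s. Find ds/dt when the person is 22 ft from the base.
35/8 ft/s

By similar triangles: 13/(x+s) = 5/s
Solving: s = 5x/8
ds/dt = 5/8 · dx/dt = 5/8 · 7 = 35/8 ft/s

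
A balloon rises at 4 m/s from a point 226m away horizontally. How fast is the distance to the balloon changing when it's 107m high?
428√2501/12505 ≈ 1.712 m/s

z² = 226² + y²
z = √(226² + 107²) = 5√2501
dz/dt = y/z · dy/dt = 107/(5√2501) · 4 = 428√2501/12505 ≈ 1.712 m/s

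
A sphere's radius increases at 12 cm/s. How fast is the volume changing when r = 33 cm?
52272π cm³/s

V = (4/3)πr³
dV/dt = dV/dr · dr/dt = 4πr² · 12
At r = 33: dV/dt = 52272π cm³/s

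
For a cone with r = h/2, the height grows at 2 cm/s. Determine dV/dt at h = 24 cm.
288π cm³/s

V = (1/3)π(h/2)²h = πh³/12
dV/dt = πh²/4 · 2
At h = 24: dV/dt = 288π cm³/s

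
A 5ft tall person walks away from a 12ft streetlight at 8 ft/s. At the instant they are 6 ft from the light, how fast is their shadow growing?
40/7 ft/s

By similar triangles: 12/(x+s) = 5/s
Solving: s = 5x/7
ds/dt = 5/7 · dx/dt = 5/7 · 8 = 40/7 ft/s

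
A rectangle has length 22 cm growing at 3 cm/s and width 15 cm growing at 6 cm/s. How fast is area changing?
177 cm²/s

A = lw
dA/dt = w·dl/dt + l·dw/dt = 15·3 + 22·6 = 177 cm²/s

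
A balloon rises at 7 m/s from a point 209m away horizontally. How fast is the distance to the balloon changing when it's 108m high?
756√55345/55345 ≈ 3.214 m/s

z² = 209² + y²
z = √(209² + 108²) = √55345
dz/dt = y/z · dy/dt = 108/√55345 · 7 = 756√55345/55345 ≈ 3.214 m/s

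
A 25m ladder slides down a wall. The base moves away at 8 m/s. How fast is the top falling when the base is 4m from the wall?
32√609/609 ≈ 1.297 m/s

x² + y² = 25²
2x·dx/dt + 2y·dy/dt = 0
dy/dt = -x/y · dx/dt = -4/√609 · 8 = -32√609/609 m/s
The top is descending at 32√609/609 ≈ 1.297 m/s.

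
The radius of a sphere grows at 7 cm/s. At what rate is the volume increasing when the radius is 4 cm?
448π cm³/s

V = (4/3)πr³
dV/dt = dV/dr · dr/dt = 4πr² · 7
At r = 4: dV/dt = 448π cm³/s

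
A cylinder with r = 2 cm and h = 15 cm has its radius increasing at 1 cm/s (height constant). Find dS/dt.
38π cm²/s

S = 2πrh + 2πr² (lateral + bases)
dS/dt = (2πh + 4πr)·dr/dt = (2π·15 + 4π·2)·1
= 38π cm²/s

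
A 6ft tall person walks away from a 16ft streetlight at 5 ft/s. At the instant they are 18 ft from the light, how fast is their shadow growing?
3 ft/s

By similar triangles: 16/(x+s) = 6/s
Solving: s = 6x/10
ds/dt = 6/10 · dx/dt = 3/5 · 5 = 3 ft/s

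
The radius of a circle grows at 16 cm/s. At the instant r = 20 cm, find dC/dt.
32π cm/s

C = 2πr
dC/dt = 2π · dr/dt = 2π · 16 = 32π cm/s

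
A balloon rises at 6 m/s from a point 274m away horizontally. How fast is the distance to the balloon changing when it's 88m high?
264√20705/20705 ≈ 1.835 m/s

z² = 274² + y²
z = √(274² + 88²) = 2√20705
dz/dt = y/z · dy/dt = 88/(2√20705) · 6 = 264√20705/20705 ≈ 1.835 m/s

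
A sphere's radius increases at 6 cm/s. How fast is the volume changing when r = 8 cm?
1536π cm³/s

V = (4/3)πr³
dV/dt = dV/dr · dr/dt = 4πr² · 6
At r = 8: dV/dt = 1536π cm³/s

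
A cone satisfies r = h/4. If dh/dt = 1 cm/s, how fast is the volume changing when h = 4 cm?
π cm³/s

V = (1/3)π(h/4)²h = πh³/48
dV/dt = πh²/16 · 1
At h = 4: dV/dt = π cm³/s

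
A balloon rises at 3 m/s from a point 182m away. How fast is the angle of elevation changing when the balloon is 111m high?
0.012015 rad/s

tan(θ) = y/182
sec²(θ) · dθ/dt = (1/182) · dy/dt
dθ/dt = cos²(θ)/182 · 3 = 182/(182² + 111²) · 3
dθ/dt = 0.012015 rad/s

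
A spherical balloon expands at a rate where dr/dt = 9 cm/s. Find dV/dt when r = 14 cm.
7056π cm³/s

V = (4/3)πr³
dV/dt = dV/dr · dr/dt = 4πr² · 9
At r = 14: dV/dt = 7056π cm³/s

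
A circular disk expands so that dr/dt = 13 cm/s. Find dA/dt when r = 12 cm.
312π cm²/s

A = πr²
dA/dt = 2πr · dr/dt = 2π(12)(13) = 312π cm²/s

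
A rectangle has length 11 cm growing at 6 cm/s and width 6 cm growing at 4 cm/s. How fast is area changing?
80 cm²/s

A = lw
dA/dt = w·dl/dt + l·dw/dt = 6·6 + 11·4 = 80 cm²/s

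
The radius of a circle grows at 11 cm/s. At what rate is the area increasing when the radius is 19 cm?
418π cm²/s

A = πr²
dA/dt = 2πr · dr/dt = 2π(19)(11) = 418π cm²/s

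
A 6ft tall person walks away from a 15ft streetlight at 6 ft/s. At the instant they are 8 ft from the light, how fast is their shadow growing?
4 ft/s

By similar triangles: 15/(x+s) = 6/s
Solving: s = 6x/9
ds/dt = 6/9 · dx/dt = 2/3 · 6 = 4 ft/s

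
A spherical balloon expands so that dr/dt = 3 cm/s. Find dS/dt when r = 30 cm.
720π cm²/s

S = 4πr²
dS/dt = dS/dr · dr/dt = 8πr · 3
At r = 30: dS/dt = 720π cm²/s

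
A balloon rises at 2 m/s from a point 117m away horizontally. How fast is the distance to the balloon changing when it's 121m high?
121√28330/14165 ≈ 1.438 m/s

z² = 117² + y²
z = √(117² + 121²) = √28330
dz/dt = y/z · dy/dt = 121/√28330 · 2 = 121√28330/14165 ≈ 1.438 m/s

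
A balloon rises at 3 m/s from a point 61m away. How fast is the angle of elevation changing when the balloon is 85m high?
0.016718 rad/s

tan(θ) = y/61
sec²(θ) · dθ/dt = (1/61) · dy/dt
dθ/dt = cos²(θ)/61 · 3 = 61/(61² + 85²) · 3
dθ/dt = 0.016718 rad/s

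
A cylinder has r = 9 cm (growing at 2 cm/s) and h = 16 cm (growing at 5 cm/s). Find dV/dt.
981π cm³/s

V = πr²h
dV/dt = 2πrh·dr/dt + πr²·dh/dt
= 2π(9)(16)(2) + π(9)²(5)
= 981π cm³/s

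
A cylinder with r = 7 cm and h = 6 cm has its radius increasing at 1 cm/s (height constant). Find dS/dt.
40π cm²/s

S = 2πrh + 2πr² (lateral + bases)
dS/dt = (2πh + 4πr)·dr/dt = (2π·6 + 4π·7)·1
= 40π cm²/s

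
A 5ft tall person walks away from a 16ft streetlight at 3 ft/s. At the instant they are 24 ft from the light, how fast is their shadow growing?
15/11 ft/s

By similar triangles: 16/(x+s) = 5/s
Solving: s = 5x/11
ds/dt = 5/11 · dx/dt = 5/11 · 3 = 15/11 ft/s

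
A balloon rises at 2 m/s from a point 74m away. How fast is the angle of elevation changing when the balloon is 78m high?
0.012803 rad/s

tan(θ) = y/74
sec²(θ) · dθ/dt = (1/74) · dy/dt
dθ/dt = cos²(θ)/74 · 2 = 74/(74² + 78²) · 2
dθ/dt = 0.012803 rad/s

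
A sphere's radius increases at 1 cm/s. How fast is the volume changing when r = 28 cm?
3136π cm³/s

V = (4/3)πr³
dV/dt = dV/dr · dr/dt = 4πr² · 1
At r = 28: dV/dt = 3136π cm³/s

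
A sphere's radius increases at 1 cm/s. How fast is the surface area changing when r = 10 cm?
80π cm²/s

S = 4πr²
dS/dt = dS/dr · dr/dt = 8πr · 1
At r = 10: dS/dt = 80π cm²/s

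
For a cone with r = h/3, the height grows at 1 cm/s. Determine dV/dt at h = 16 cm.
256π/9 cm³/s

V = (1/3)π(h/3)²h = πh³/27
dV/dt = πh²/9 · 1
At h = 16: dV/dt = 256π/9 cm³/s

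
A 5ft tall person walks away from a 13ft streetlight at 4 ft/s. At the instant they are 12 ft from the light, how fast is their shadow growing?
5/2 ft/s

By similar triangles: 13/(x+s) = 5/s
Solving: s = 5x/8
ds/dt = 5/8 · dx/dt = 5/8 · 4 = 5/2 ft/s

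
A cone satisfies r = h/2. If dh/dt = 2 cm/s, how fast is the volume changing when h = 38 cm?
722π cm³/s

V = (1/3)π(h/2)²h = πh³/12
dV/dt = πh²/4 · 2
At h = 38: dV/dt = 722π cm³/s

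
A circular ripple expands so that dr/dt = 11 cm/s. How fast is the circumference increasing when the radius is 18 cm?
22π cm/s

C = 2πr
dC/dt = 2π · dr/dt = 2π · 11 = 22π cm/s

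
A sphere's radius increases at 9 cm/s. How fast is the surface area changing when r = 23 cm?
1656π cm²/s

S = 4πr²
dS/dt = dS/dr · dr/dt = 8πr · 9
At r = 23: dS/dt = 1656π cm²/s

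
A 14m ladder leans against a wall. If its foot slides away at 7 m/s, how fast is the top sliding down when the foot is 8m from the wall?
28√33/33 ≈ 4.874 m/s

x² + y² = 14²
2x·dx/dt + 2y·dy/dt = 0
dy/dt = -x/y · dx/dt = -8/(2√33) · 7 = -28√33/33 m/s
The top is descending at 28√33/33 ≈ 4.874 m/s.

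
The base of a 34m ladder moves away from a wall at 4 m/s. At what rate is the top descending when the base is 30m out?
15/2 = 7.5 m/s

x² + y² = 34²
2x·dx/dt + 2y·dy/dt = 0
dy/dt = -x/y · dx/dt = -30/16 · 4 = -15/2 m/s
The top is descending at 15/2 = 7.5 m/s.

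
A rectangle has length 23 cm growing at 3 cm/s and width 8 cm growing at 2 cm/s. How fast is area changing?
70 cm²/s

A = lw
dA/dt = w·dl/dt + l·dw/dt = 8·3 + 23·2 = 70 cm²/s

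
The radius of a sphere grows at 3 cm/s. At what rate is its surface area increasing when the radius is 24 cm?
576π cm²/s

S = 4πr²
dS/dt = dS/dr · dr/dt = 8πr · 3
At r = 24: dS/dt = 576π cm²/s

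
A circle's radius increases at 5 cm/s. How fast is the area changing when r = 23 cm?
230π cm²/s

A = πr²
dA/dt = 2πr · dr/dt = 2π(23)(5) = 230π cm²/s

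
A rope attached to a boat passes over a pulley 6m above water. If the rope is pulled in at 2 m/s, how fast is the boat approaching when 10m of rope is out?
5/2 = 2.5 m/s

rope² = x² + 6²
x = √(10² - 6²) = 8
dx/dt = (rope/x) · d(rope)/dt = (10/8) · (-2) = -5/2 m/s
The boat approaches at 5/2 = 2.5 m/s.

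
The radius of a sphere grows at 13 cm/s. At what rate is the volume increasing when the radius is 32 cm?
53248π cm³/s

V = (4/3)πr³
dV/dt = dV/dr · dr/dt = 4πr² · 13
At r = 32: dV/dt = 53248π cm³/s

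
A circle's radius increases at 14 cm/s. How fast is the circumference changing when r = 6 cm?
28π cm/s

C = 2πr
dC/dt = 2π · dr/dt = 2π · 14 = 28π cm/s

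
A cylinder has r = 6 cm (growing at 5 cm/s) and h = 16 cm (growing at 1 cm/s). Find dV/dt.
996π cm³/s

V = πr²h
dV/dt = 2πrh·dr/dt + πr²·dh/dt
= 2π(6)(16)(5) + π(6)²(1)
= 996π cm³/s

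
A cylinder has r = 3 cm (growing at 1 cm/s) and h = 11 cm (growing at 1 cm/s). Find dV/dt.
75π cm³/s

V = πr²h
dV/dt = 2πrh·dr/dt + πr²·dh/dt
= 2π(3)(11)(1) + π(3)²(1)
= 75π cm³/s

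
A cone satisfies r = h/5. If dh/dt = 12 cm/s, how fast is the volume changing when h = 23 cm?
6348π/25 cm³/s

V = (1/3)π(h/5)²h = πh³/75
dV/dt = πh²/25 · 12
At h = 23: dV/dt = 6348π/25 cm³/s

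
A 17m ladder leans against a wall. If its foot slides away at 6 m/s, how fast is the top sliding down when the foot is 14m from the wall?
28√93/31 ≈ 8.71 m/s

x² + y² = 17²
2x·dx/dt + 2y·dy/dt = 0
dy/dt = -x/y · dx/dt = -14/√93 · 6 = -28√93/31 m/s
The top is descending at 28√93/31 ≈ 8.71 m/s.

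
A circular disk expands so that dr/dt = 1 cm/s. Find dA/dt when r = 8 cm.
16π cm²/s

A = πr²
dA/dt = 2πr · dr/dt = 2π(8)(1) = 16π cm²/s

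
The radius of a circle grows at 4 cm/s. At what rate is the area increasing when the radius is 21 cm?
168π cm²/s

A = πr²
dA/dt = 2πr · dr/dt = 2π(21)(4) = 168π cm²/s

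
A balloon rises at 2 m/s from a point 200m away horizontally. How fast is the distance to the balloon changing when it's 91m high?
182√48281/48281 ≈ 0.8283 m/s

z² = 200² + y²
z = √(200² + 91²) = √48281
dz/dt = y/z · dy/dt = 91/√48281 · 2 = 182√48281/48281 ≈ 0.8283 m/s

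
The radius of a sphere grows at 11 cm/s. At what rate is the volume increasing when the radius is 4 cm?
704π cm³/s

V = (4/3)πr³
dV/dt = dV/dr · dr/dt = 4πr² · 11
At r = 4: dV/dt = 704π cm³/s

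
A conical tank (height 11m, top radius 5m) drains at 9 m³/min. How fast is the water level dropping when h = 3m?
121/(25π) ≈ 1.541 m/min

r/h = 5/11, so r = (5/11)h
V = (1/3)πr²h = (1/3)π((5/11)h)²h = (25/363)πh³
dV/dh = (25/121)πh²
dh/dt = (dV/dt)/(dV/dh) = -9/((25/121)π·3²) = -121/(25π) m/min
The level is dropping at 121/(25π) ≈ 1.541 m/min.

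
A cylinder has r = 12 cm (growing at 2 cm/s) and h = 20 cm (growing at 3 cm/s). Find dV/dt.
1392π cm³/s

V = πr²h
dV/dt = 2πrh·dr/dt + πr²·dh/dt
= 2π(12)(20)(2) + π(12)²(3)
= 1392π cm³/s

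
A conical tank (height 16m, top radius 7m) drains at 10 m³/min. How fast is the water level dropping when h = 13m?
2560/(8281π) ≈ 0.0984 m/min

r/h = 7/16, so r = (7/16)h
V = (1/3)πr²h = (1/3)π((7/16)h)²h = (49/768)πh³
dV/dh = (49/256)πh²
dh/dt = (dV/dt)/(dV/dh) = -10/((49/256)π·13²) = -2560/(8281π) m/min
The level is dropping at 2560/(8281π) ≈ 0.0984 m/min.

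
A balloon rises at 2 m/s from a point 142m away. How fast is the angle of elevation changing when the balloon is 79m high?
0.010756 rad/s

tan(θ) = y/142
sec²(θ) · dθ/dt = (1/142) · dy/dt
dθ/dt = cos²(θ)/142 · 2 = 142/(142² + 79²) · 2
dθ/dt = 0.010756 rad/s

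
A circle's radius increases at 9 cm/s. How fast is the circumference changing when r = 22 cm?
18π cm/s

C = 2πr
dC/dt = 2π · dr/dt = 2π · 9 = 18π cm/s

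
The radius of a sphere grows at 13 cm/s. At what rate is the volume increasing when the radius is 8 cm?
3328π cm³/s

V = (4/3)πr³
dV/dt = dV/dr · dr/dt = 4πr² · 13
At r = 8: dV/dt = 3328π cm³/s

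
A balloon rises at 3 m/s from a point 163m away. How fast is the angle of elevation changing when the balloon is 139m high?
0.010656 rad/s

tan(θ) = y/163
sec²(θ) · dθ/dt = (1/163) · dy/dt
dθ/dt = cos²(θ)/163 · 3 = 163/(163² + 139²) · 3
dθ/dt = 0.010656 rad/s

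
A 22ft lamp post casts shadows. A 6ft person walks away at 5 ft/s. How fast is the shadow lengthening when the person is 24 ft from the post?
15/8 ft/s

By similar triangles: 22/(x+s) = 6/s
Solving: s = 6x/16
ds/dt = 6/16 · dx/dt = 3/8 · 5 = 15/8 ft/s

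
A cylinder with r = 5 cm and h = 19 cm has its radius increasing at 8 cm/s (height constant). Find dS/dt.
464π cm²/s

S = 2πrh + 2πr² (lateral + bases)
dS/dt = (2πh + 4πr)·dr/dt = (2π·19 + 4π·5)·8
= 464π cm²/s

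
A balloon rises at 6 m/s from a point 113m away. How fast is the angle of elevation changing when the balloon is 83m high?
0.03449 rad/s

tan(θ) = y/113
sec²(θ) · dθ/dt = (1/113) · dy/dt
dθ/dt = cos²(θ)/113 · 6 = 113/(113² + 83²) · 6
dθ/dt = 0.03449 rad/s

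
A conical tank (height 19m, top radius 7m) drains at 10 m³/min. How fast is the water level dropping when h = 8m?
1805/(1568π) ≈ 0.3664 m/min

r/h = 7/19, so r = (7/19)h
V = (1/3)πr²h = (1/3)π((7/19)h)²h = (49/1083)πh³
dV/dh = (49/361)πh²
dh/dt = (dV/dt)/(dV/dh) = -10/((49/361)π·8²) = -1805/(1568π) m/min
The level is dropping at 1805/(1568π) ≈ 0.3664 m/min.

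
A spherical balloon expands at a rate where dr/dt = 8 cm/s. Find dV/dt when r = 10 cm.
3200π cm³/s

V = (4/3)πr³
dV/dt = dV/dr · dr/dt = 4πr² · 8
At r = 10: dV/dt = 3200π cm³/s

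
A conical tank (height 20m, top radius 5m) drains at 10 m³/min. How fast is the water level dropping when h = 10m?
8/(5π) ≈ 0.5093 m/min

r/h = 5/20, so r = (1/4)h
V = (1/3)πr²h = (1/3)π((1/4)h)²h = (1/48)πh³
dV/dh = (1/16)πh²
dh/dt = (dV/dt)/(dV/dh) = -10/((1/16)π·10²) = -8/(5π) m/min
The level is dropping at 8/(5π) ≈ 0.5093 m/min.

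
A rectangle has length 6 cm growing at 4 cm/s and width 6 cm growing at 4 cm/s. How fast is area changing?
48 cm²/s

A = lw
dA/dt = w·dl/dt + l·dw/dt = 6·4 + 6·4 = 48 cm²/s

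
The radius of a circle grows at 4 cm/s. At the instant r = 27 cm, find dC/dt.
8π cm/s

C = 2πr
dC/dt = 2π · dr/dt = 2π · 4 = 8π cm/s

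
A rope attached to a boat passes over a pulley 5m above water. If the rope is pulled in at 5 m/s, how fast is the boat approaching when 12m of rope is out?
60√119/119 ≈ 5.5 m/s

rope² = x² + 5²
x = √(12² - 5²) = √119
dx/dt = (rope/x) · d(rope)/dt = (12/√119) · (-5) = -60√119/119 m/s
The boat approaches at 60√119/119 ≈ 5.5 m/s.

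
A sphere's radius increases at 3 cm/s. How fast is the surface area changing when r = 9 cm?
216π cm²/s

S = 4πr²
dS/dt = dS/dr · dr/dt = 8πr · 3
At r = 9: dS/dt = 216π cm²/s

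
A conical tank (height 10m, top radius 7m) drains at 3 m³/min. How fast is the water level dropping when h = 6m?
25/(147π) ≈ 0.05413 m/min

r/h = 7/10, so r = (7/10)h
V = (1/3)πr²h = (1/3)π((7/10)h)²h = (49/300)πh³
dV/dh = (49/100)πh²
dh/dt = (dV/dt)/(dV/dh) = -3/((49/100)π·6²) = -25/(147π) m/min
The level is dropping at 25/(147π) ≈ 0.05413 m/min.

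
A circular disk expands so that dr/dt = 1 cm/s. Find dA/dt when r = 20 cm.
40π cm²/s

A = πr²
dA/dt = 2πr · dr/dt = 2π(20)(1) = 40π cm²/s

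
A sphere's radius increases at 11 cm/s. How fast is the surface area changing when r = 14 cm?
1232π cm²/s

S = 4πr²
dS/dt = dS/dr · dr/dt = 8πr · 11
At r = 14: dS/dt = 1232π cm²/s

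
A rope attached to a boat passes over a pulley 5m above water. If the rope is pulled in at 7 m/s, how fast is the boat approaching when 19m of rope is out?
19√21/12 ≈ 7.256 m/s

rope² = x² + 5²
x = √(19² - 5²) = 4√21
dx/dt = (rope/x) · d(rope)/dt = (19/(4√21)) · (-7) = -19√21/12 m/s
The boat approaches at 19√21/12 ≈ 7.256 m/s.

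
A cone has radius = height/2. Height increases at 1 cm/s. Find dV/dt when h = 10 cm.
25π cm³/s

V = (1/3)π(h/2)²h = πh³/12
dV/dt = πh²/4 · 1
At h = 10: dV/dt = 25π cm³/s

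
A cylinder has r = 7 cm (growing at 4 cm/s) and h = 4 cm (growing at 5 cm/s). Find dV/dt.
469π cm³/s

V = πr²h
dV/dt = 2πrh·dr/dt + πr²·dh/dt
= 2π(7)(4)(4) + π(7)²(5)
= 469π cm³/s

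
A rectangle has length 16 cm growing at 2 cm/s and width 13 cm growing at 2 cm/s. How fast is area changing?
58 cm²/s

A = lw
dA/dt = w·dl/dt + l·dw/dt = 13·2 + 16·2 = 58 cm²/s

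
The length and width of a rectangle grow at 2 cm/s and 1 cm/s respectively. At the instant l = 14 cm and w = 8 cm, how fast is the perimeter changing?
6 cm/s

P = 2(l + w)
dP/dt = 2(dl/dt + dw/dt) = 2(2 + 1) = 6 cm/s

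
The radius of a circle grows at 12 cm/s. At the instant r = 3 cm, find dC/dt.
24π cm/s

C = 2πr
dC/dt = 2π · dr/dt = 2π · 12 = 24π cm/s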